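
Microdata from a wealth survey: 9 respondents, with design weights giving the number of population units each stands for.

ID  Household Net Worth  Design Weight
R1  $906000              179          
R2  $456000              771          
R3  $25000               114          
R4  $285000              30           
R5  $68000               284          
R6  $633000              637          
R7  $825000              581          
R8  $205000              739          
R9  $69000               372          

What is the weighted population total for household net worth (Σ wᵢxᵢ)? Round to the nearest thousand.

1604171000

Weighted total = 906000×179 + 456000×771 + 25000×114 + 285000×30 + 68000×284 + 633000×637 + 825000×581 + 205000×739 + 69000×372
  = 1604171000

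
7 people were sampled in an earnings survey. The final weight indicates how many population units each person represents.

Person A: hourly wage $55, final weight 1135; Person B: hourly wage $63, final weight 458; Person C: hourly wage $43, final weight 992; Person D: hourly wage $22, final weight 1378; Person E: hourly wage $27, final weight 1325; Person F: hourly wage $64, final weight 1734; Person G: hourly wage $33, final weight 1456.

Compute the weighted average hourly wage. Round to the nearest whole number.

Weighted sum = 55×1135 + 63×458 + 43×992 + 22×1378 + 27×1325 + 64×1734 + 33×1456
  = 62425 + 28854 + 42656 + 30316 + 35775 + 110976 + 48048 = 359050
Sum of weights = 1135 + 458 + 992 + 1378 + 1325 + 1734 + 1456 = 8478
Weighted mean = 359050 / 8478 = 42.35079

42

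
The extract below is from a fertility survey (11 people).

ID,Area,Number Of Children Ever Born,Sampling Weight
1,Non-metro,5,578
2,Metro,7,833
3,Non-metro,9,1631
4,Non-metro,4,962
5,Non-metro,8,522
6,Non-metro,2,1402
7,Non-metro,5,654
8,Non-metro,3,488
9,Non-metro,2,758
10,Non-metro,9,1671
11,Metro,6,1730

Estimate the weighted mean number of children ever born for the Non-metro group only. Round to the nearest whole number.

Non-metro rows: 1, 3, 4, 5, 6, 7, 8, 9, 10
Weighted sum = 5×578 + 9×1631 + 4×962 + 8×522 + 2×1402 + 5×654 + 3×488 + 2×758 + 9×1671
  = 49686
Sum of weights = 578 + 1631 + 962 + 522 + 1402 + 654 + 488 + 758 + 1671 = 8666
Weighted mean = 49686 / 8666 = 5.733441

6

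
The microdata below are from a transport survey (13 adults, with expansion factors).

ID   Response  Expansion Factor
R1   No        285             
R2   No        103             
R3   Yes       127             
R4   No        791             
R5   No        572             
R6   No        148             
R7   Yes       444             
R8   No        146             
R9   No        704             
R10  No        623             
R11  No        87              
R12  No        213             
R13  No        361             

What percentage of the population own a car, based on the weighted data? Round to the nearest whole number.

12

Sum of weights for 'Yes' = 127 + 444 = 571
Total weight = 4604
Weighted proportion = 571 / 4604 = 0.12402259 → 12.402259%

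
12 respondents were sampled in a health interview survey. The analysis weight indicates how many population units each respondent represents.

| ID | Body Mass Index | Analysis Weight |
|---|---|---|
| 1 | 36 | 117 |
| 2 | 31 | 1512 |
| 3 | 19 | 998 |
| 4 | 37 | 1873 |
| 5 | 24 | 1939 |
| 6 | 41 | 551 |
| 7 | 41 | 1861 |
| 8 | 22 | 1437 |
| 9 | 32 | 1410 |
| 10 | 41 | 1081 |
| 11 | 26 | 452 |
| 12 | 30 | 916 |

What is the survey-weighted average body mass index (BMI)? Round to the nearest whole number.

Weighted sum = 36×117 + 31×1512 + 19×998 + 37×1873 + 24×1939 + 41×551 + 41×1861 + 22×1437 + 32×1410 + 41×1081 + 26×452 + 30×916
  = 445062
Sum of weights = 117 + 1512 + 998 + 1873 + 1939 + 551 + 1861 + 1437 + 1410 + 1081 + 452 + 916 = 14147
Weighted mean = 445062 / 14147 = 31.459815

31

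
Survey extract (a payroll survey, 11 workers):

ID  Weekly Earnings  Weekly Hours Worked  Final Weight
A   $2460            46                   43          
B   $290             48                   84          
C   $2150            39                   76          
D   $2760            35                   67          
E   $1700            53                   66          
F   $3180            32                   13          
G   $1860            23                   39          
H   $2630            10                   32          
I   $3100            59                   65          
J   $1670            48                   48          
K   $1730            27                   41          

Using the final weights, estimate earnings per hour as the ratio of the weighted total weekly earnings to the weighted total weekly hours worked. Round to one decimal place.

Σ wᵢ·y = 2460×43 + 290×84 + 2150×76 + 2760×67 + 1700×66 + 3180×13 + 1860×39 + 2630×32 + 3100×65 + 1670×48 + 1730×41
  = 105780 + 24360 + 163400 + 184920 + 112200 + 41340 + 72540 + 84160 + 201500 + 80160 + 70930 = 1141290
Σ wᵢ·x = 23696
Ratio = 1141290 / 23696 = 48.163825

48.2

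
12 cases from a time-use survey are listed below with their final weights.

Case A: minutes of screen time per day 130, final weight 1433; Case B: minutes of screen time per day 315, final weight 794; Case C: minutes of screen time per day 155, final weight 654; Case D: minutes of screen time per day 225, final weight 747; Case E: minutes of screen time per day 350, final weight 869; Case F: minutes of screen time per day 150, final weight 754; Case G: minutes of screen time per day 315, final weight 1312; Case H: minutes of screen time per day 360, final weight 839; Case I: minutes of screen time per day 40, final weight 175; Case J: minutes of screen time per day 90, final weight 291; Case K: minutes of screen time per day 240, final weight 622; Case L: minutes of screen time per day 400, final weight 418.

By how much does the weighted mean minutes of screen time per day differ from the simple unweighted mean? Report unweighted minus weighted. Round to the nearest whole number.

Unweighted sum = 130 + 315 + 155 + 225 + 350 + 150 + 315 + 360 + 40 + 90 + 240 + 400 = 2770
Unweighted mean = 2770 / 12 = 230.83333
Weighted sum = 130×1433 + 315×794 + 155×654 + 225×747 + 350×869 + 150×754 + 315×1312 + 360×839 + 40×175 + 90×291 + 240×622 + 400×418
  = 186290 + 250110 + 101370 + 168075 + 304150 + 113100 + 413280 + 302040 + 7000 + 26190 + 149280 + 167200 = 2188085
Sum of weights = 1433 + 794 + 654 + 747 + 869 + 754 + 1312 + 839 + 175 + 291 + 622 + 418 = 8908
Weighted mean = 2188085 / 8908 = 245.63145
Difference (unweighted minus weighted) = -14.798122

-15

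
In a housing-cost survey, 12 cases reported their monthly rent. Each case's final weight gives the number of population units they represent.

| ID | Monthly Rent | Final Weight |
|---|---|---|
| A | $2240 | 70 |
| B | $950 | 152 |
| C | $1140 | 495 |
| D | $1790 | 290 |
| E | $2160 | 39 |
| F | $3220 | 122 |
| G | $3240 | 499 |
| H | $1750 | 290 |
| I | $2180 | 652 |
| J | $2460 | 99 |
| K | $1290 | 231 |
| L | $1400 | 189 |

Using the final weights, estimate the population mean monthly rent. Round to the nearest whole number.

Weighted sum = 2240×70 + 950×152 + 1140×495 + 1790×290 + 2160×39 + 3220×122 + 3240×499 + 1750×290 + 2180×652 + 2460×99 + 1290×231 + 1400×189
  = 156800 + 144400 + 564300 + 519100 + 84240 + 392840 + 1616760 + 507500 + 1421360 + 243540 + 297990 + 264600 = 6213430
Sum of weights = 3128
Weighted mean = 6213430 / 3128 = 1986.3907

1986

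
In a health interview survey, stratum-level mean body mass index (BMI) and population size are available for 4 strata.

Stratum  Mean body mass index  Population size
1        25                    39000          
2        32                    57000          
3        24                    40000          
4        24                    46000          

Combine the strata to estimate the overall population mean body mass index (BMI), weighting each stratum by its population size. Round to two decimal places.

Σ Nₕ·x̄ₕ = 25×39000 + 32×57000 + 24×40000 + 24×46000
  = 975000 + 1824000 + 960000 + 1104000 = 4863000
Σ Nₕ = 39000 + 57000 + 40000 + 46000 = 182000
Overall mean = 4863000 / 182000 = 26.71978

26.72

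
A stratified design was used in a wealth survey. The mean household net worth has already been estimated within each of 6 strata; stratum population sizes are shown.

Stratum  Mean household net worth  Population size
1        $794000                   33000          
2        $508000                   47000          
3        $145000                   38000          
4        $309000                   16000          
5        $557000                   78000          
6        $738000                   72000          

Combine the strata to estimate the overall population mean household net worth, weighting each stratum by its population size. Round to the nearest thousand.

Σ Nₕ·x̄ₕ = 794000×33000 + 508000×47000 + 145000×38000 + 309000×16000 + 557000×78000 + 738000×72000
  = 157114000000
Σ Nₕ = 33000 + 47000 + 38000 + 16000 + 78000 + 72000 = 284000
Overall mean = 157114000000 / 284000 = 553218.31

553000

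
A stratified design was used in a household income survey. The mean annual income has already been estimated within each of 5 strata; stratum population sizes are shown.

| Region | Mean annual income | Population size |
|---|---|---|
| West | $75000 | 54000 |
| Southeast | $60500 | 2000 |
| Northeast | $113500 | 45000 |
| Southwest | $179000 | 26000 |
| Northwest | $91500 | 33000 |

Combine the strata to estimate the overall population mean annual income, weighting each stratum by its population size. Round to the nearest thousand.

Σ Nₕ·x̄ₕ = 75000×54000 + 60500×2000 + 113500×45000 + 179000×26000 + 91500×33000
  = 4050000000 + 121000000 + 5107500000 + 4654000000 + 3019500000 = 16952000000
Σ Nₕ = 160000
Overall mean = 16952000000 / 160000 = 105950

106000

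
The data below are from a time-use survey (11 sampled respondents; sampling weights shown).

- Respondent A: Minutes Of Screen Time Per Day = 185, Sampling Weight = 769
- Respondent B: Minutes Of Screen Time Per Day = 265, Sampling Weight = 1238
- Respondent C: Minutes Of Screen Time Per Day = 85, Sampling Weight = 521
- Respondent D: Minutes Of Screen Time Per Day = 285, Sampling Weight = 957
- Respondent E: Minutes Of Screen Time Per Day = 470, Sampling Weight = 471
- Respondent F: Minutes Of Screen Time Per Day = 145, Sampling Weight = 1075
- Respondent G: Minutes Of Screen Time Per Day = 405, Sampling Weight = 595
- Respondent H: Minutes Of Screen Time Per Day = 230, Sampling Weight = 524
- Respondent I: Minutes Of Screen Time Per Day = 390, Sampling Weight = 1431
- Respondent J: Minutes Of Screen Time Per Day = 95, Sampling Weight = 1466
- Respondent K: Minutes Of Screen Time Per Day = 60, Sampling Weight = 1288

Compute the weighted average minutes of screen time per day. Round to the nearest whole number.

223

Weighted sum = 2300745
Sum of weights = 769 + 1238 + 521 + 957 + 471 + 1075 + 595 + 524 + 1431 + 1466 + 1288 = 10335
Weighted mean = 2300745 / 10335 = 222.61684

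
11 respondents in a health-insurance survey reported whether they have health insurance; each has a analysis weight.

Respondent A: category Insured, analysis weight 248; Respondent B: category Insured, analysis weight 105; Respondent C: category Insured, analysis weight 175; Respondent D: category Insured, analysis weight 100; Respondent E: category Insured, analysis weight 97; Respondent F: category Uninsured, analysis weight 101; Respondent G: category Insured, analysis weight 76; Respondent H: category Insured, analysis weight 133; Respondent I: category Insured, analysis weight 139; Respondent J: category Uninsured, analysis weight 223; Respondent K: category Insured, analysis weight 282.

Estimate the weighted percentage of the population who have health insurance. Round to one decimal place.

Sum of weights for 'Insured' = 248 + 105 + 175 + 100 + 97 + 76 + 133 + 139 + 282 = 1355
Total weight = 248 + 105 + 175 + 100 + 97 + 101 + 76 + 133 + 139 + 223 + 282 = 1679
Weighted proportion = 1355 / 1679 = 0.80702799 → 80.702799%

80.7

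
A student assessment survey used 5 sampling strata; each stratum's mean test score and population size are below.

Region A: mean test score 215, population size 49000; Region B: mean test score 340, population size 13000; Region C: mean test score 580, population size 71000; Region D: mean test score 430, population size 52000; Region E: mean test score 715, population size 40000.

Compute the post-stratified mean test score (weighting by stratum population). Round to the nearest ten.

Σ Nₕ·x̄ₕ = 107095000
Σ Nₕ = 49000 + 13000 + 71000 + 52000 + 40000 = 225000
Overall mean = 107095000 / 225000 = 475.97778

480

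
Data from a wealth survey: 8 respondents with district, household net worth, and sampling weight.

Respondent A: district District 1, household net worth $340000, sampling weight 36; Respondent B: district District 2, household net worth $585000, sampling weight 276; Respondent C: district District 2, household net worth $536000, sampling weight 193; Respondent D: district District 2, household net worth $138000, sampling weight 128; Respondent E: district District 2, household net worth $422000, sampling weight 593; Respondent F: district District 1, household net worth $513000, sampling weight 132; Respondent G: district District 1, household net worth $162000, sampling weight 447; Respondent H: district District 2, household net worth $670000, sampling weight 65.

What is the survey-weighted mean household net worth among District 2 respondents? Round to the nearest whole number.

District 2 rows: B, C, D, E, H
Weighted sum = 585000×276 + 536000×193 + 138000×128 + 422000×593 + 670000×65
  = 161460000 + 103448000 + 17664000 + 250246000 + 43550000 = 576368000
Sum of weights = 276 + 193 + 128 + 593 + 65 = 1255
Weighted mean = 576368000 / 1255 = 459257.37

459257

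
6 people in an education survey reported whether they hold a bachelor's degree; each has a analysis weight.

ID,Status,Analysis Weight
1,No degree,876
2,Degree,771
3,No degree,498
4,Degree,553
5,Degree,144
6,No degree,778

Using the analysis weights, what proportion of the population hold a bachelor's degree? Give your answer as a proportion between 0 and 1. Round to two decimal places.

Sum of weights for 'Degree' = 771 + 553 + 144 = 1468
Total weight = 876 + 771 + 498 + 553 + 144 + 778 = 3620
Weighted proportion = 1468 / 3620 = 0.40552486

0.41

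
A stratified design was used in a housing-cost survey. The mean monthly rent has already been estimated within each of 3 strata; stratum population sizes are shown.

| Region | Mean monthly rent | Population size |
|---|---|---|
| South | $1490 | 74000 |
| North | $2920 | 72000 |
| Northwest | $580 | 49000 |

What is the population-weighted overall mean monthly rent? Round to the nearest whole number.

1789

Σ Nₕ·x̄ₕ = 1490×74000 + 2920×72000 + 580×49000
  = 348920000
Σ Nₕ = 195000
Overall mean = 348920000 / 195000 = 1789.3333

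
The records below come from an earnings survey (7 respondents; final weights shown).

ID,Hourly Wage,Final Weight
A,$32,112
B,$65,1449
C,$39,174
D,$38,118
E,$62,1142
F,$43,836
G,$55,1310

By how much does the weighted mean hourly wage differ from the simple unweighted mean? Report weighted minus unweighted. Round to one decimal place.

Unweighted sum = 32 + 65 + 39 + 38 + 62 + 43 + 55 = 334
Unweighted mean = 334 / 7 = 47.714286
Weighted sum = 32×112 + 65×1449 + 39×174 + 38×118 + 62×1142 + 43×836 + 55×1310
  = 3584 + 94185 + 6786 + 4484 + 70804 + 35948 + 72050 = 287841
Sum of weights = 5141
Weighted mean = 287841 / 5141 = 55.989302
Difference (weighted minus unweighted) = 8.275016

8.3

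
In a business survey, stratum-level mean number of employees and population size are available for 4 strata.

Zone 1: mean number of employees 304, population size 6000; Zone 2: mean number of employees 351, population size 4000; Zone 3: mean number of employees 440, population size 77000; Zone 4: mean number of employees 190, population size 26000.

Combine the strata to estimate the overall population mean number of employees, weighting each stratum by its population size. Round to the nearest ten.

Σ Nₕ·x̄ₕ = 304×6000 + 351×4000 + 440×77000 + 190×26000
  = 42048000
Σ Nₕ = 6000 + 4000 + 77000 + 26000 = 113000
Overall mean = 42048000 / 113000 = 372.10619

370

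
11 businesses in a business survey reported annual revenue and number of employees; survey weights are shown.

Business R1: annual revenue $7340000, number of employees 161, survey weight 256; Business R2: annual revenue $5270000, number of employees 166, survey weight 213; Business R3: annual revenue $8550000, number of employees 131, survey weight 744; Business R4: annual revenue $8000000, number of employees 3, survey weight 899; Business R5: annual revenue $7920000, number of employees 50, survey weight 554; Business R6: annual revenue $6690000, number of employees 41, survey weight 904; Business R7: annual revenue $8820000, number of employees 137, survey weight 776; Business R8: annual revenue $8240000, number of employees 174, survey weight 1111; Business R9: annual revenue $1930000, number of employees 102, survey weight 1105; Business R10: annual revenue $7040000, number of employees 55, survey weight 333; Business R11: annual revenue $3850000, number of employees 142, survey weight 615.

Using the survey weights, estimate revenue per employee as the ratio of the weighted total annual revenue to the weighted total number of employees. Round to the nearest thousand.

66000

Σ wᵢ·y = 7340000×256 + 5270000×213 + 8550000×744 + 8000000×899 + 7920000×554 + 6690000×904 + 8820000×776 + 8240000×1111 + 1930000×1105 + 7040000×333 + 3850000×615
  = 49833870000
Σ wᵢ·x = 161×256 + 166×213 + 131×744 + 3×899 + 50×554 + 41×904 + 137×776 + 174×1111 + 102×1105 + 55×333 + 142×615
  = 41216 + 35358 + 97464 + 2697 + 27700 + 37064 + 106312 + 193314 + 112710 + 18315 + 87330 = 759480
Ratio = 49833870000 / 759480 = 65615.777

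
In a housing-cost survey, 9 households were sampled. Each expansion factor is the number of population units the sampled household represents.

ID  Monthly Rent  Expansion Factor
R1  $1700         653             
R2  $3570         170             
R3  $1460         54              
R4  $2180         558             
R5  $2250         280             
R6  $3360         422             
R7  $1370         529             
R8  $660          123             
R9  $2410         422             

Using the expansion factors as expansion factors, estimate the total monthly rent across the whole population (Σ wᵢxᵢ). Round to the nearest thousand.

Weighted total = 1700×653 + 3570×170 + 1460×54 + 2180×558 + 2250×280 + 3360×422 + 1370×529 + 660×123 + 2410×422
  = 6883130

6883000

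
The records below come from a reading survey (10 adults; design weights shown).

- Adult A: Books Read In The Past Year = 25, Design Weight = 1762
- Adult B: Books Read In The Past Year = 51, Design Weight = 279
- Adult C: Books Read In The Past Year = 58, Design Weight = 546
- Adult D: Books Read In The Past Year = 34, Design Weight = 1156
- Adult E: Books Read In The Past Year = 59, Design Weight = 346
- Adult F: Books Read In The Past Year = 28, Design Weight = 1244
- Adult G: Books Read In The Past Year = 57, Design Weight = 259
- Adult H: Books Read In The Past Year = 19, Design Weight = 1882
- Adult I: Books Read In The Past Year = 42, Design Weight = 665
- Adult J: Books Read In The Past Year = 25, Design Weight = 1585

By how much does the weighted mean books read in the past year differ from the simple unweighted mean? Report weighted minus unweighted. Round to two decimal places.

-8.68

Unweighted sum = 25 + 51 + 58 + 34 + 59 + 28 + 57 + 19 + 42 + 25 = 398
Unweighted mean = 398 / 10 = 39.8
Weighted sum = 302573
Sum of weights = 1762 + 279 + 546 + 1156 + 346 + 1244 + 259 + 1882 + 665 + 1585 = 9724
Weighted mean = 302573 / 9724 = 31.116104
Difference (weighted minus unweighted) = -8.6838955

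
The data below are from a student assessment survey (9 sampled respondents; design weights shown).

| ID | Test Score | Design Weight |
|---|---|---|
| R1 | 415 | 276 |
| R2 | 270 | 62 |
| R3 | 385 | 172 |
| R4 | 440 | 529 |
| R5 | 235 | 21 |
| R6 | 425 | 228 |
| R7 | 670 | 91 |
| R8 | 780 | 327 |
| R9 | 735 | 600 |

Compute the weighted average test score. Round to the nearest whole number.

Weighted sum = 415×276 + 270×62 + 385×172 + 440×529 + 235×21 + 425×228 + 670×91 + 780×327 + 735×600
  = 1289125
Sum of weights = 2306
Weighted mean = 1289125 / 2306 = 559.03079

559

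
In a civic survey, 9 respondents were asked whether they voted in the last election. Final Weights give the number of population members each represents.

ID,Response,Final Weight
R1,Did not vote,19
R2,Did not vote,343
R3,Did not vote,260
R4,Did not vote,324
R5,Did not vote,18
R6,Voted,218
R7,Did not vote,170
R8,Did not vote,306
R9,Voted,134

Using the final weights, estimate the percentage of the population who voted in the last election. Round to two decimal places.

19.64

Sum of weights for 'Voted' = 218 + 134 = 352
Total weight = 1792
Weighted proportion = 352 / 1792 = 0.19642857 → 19.642857%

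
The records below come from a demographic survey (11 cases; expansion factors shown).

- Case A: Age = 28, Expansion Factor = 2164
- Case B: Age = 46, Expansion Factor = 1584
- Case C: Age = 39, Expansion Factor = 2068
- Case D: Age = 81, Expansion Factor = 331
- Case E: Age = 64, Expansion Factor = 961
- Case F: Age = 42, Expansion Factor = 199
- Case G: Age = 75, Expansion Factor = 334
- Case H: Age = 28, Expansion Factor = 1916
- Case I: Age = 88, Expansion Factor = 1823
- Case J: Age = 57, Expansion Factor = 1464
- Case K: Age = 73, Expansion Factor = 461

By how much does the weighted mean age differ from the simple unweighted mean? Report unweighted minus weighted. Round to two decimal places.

Unweighted sum = 28 + 46 + 39 + 81 + 64 + 42 + 75 + 28 + 88 + 57 + 73 = 621
Unweighted mean = 621 / 11 = 56.454545
Weighted sum = 28×2164 + 46×1584 + 39×2068 + 81×331 + 64×961 + 42×199 + 75×334 + 28×1916 + 88×1823 + 57×1464 + 73×461
  = 60592 + 72864 + 80652 + 26811 + 61504 + 8358 + 25050 + 53648 + 160424 + 83448 + 33653 = 667004
Sum of weights = 2164 + 1584 + 2068 + 331 + 961 + 199 + 334 + 1916 + 1823 + 1464 + 461 = 13305
Weighted mean = 667004 / 13305 = 50.13183
Difference (unweighted minus weighted) = 6.3227153

6.32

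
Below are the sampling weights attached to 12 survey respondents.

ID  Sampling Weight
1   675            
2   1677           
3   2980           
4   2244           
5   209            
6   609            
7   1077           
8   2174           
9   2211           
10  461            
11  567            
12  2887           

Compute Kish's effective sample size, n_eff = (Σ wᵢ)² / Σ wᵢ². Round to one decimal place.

Σ wᵢ = 675 + 1677 + 2980 + 2244 + 209 + 609 + 1077 + 2174 + 2211 + 461 + 567 + 2887 = 17771
Σ wᵢ² = 37241957
n_eff = 17771² / 37241957 = 315808441 / 37241957 = 8.4799099

8.5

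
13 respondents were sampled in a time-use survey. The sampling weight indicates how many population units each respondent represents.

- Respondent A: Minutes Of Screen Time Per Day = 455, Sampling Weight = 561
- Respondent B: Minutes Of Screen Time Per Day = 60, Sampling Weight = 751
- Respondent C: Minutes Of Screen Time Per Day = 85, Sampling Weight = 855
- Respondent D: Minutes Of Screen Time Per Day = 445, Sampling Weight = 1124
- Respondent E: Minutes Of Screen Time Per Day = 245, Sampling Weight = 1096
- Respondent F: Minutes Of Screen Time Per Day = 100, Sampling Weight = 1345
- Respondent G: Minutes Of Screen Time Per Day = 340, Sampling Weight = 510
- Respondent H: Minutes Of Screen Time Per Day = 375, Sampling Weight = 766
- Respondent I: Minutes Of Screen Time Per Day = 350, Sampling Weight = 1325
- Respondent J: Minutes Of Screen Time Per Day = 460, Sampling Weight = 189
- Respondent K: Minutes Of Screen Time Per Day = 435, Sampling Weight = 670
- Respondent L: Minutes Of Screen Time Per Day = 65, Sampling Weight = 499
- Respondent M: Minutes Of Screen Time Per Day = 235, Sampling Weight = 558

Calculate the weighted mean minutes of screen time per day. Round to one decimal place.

Weighted sum = 2742545
Sum of weights = 10249
Weighted mean = 2742545 / 10249 = 267.59147

267.6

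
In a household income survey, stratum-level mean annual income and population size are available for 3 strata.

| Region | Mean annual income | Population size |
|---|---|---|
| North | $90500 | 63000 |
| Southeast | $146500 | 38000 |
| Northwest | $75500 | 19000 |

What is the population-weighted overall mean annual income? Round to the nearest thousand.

Σ Nₕ·x̄ₕ = 90500×63000 + 146500×38000 + 75500×19000
  = 5701500000 + 5567000000 + 1434500000 = 12703000000
Σ Nₕ = 63000 + 38000 + 19000 = 120000
Overall mean = 12703000000 / 120000 = 105858.33

106000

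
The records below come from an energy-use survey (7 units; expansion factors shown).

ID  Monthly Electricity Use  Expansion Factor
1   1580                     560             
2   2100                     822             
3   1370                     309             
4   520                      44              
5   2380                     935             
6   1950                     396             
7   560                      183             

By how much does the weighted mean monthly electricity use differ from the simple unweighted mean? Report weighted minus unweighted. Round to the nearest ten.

Unweighted sum = 1580 + 2100 + 1370 + 520 + 2380 + 1950 + 560 = 10460
Unweighted mean = 10460 / 7 = 1494.2857
Weighted sum = 1580×560 + 2100×822 + 1370×309 + 520×44 + 2380×935 + 1950×396 + 560×183
  = 884800 + 1726200 + 423330 + 22880 + 2225300 + 772200 + 102480 = 6157190
Sum of weights = 560 + 822 + 309 + 44 + 935 + 396 + 183 = 3249
Weighted mean = 6157190 / 3249 = 1895.1031
Difference (weighted minus unweighted) = 400.81739

400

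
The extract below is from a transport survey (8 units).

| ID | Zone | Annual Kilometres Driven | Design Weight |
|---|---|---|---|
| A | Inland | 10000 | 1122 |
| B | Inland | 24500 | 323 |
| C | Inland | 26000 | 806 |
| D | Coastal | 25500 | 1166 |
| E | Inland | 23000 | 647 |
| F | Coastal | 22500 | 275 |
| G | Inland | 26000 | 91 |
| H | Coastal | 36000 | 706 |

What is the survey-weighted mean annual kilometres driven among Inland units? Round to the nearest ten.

Inland rows: A, B, C, E, G
Weighted sum = 10000×1122 + 24500×323 + 26000×806 + 23000×647 + 26000×91
  = 11220000 + 7913500 + 20956000 + 14881000 + 2366000 = 57336500
Sum of weights = 1122 + 323 + 806 + 647 + 91 = 2989
Weighted mean = 57336500 / 2989 = 19182.503

19180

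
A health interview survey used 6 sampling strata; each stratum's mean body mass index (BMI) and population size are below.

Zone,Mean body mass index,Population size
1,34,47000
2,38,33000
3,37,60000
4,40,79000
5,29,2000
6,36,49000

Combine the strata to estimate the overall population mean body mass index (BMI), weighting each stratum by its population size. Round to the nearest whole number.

37

Σ Nₕ·x̄ₕ = 34×47000 + 38×33000 + 37×60000 + 40×79000 + 29×2000 + 36×49000
  = 1598000 + 1254000 + 2220000 + 3160000 + 58000 + 1764000 = 10054000
Σ Nₕ = 47000 + 33000 + 60000 + 79000 + 2000 + 49000 = 270000
Overall mean = 10054000 / 270000 = 37.237037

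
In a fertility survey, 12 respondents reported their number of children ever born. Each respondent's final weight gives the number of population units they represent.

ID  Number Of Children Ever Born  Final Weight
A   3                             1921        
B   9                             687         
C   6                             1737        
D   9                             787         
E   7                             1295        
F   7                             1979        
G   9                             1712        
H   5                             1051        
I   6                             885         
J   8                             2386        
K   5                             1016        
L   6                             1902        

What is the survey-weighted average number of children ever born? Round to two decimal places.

Weighted sum = 113922
Sum of weights = 1921 + 687 + 1737 + 787 + 1295 + 1979 + 1712 + 1051 + 885 + 2386 + 1016 + 1902 = 17358
Weighted mean = 113922 / 17358 = 6.5630833

6.56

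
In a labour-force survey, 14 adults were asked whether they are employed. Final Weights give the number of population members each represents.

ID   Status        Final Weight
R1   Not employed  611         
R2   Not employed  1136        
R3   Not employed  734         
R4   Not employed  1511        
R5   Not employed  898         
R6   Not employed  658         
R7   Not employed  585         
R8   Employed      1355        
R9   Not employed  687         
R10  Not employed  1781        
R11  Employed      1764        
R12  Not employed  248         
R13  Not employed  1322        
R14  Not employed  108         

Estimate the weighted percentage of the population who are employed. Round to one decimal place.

23.3

Sum of weights for 'Employed' = 1355 + 1764 = 3119
Total weight = 13398
Weighted proportion = 3119 / 13398 = 0.23279594 → 23.279594%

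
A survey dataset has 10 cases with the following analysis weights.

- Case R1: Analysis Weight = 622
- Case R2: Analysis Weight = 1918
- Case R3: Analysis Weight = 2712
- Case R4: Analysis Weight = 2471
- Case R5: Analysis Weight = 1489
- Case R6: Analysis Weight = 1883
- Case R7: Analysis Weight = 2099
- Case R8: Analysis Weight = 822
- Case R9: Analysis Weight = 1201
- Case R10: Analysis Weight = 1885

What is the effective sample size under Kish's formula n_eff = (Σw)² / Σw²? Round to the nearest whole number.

Σ wᵢ = 622 + 1918 + 2712 + 2471 + 1489 + 1883 + 2099 + 822 + 1201 + 1885 = 17102
Σ wᵢ² = 386884 + 3678724 + 7354944 + 6105841 + 2217121 + 3545689 + 4405801 + 675684 + 1442401 + 3553225 = 33366314
n_eff = 17102² / 33366314 = 292478404 / 33366314 = 8.7656792

9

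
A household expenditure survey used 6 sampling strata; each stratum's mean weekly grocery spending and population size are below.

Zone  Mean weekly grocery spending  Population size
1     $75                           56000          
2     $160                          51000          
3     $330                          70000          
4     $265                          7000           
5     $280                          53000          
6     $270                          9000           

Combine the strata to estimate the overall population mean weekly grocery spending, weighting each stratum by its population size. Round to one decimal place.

221.9

Σ Nₕ·x̄ₕ = 75×56000 + 160×51000 + 330×70000 + 265×7000 + 280×53000 + 270×9000
  = 4200000 + 8160000 + 23100000 + 1855000 + 14840000 + 2430000 = 54585000
Σ Nₕ = 56000 + 51000 + 70000 + 7000 + 53000 + 9000 = 246000
Overall mean = 54585000 / 246000 = 221.89024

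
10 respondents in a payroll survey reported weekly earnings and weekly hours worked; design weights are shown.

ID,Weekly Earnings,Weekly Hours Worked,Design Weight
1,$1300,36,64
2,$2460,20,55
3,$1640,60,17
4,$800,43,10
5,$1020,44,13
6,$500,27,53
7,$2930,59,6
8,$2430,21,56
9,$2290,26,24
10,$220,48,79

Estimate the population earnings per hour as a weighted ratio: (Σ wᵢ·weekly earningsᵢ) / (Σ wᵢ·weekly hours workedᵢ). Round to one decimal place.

40.6

Σ wᵢ·y = 1300×64 + 2460×55 + 1640×17 + 800×10 + 1020×13 + 500×53 + 2930×6 + 2430×56 + 2290×24 + 220×79
  = 83200 + 135300 + 27880 + 8000 + 13260 + 26500 + 17580 + 136080 + 54960 + 17380 = 520140
Σ wᵢ·x = 36×64 + 20×55 + 60×17 + 43×10 + 44×13 + 27×53 + 59×6 + 21×56 + 26×24 + 48×79
  = 2304 + 1100 + 1020 + 430 + 572 + 1431 + 354 + 1176 + 624 + 3792 = 12803
Ratio = 520140 / 12803 = 40.626416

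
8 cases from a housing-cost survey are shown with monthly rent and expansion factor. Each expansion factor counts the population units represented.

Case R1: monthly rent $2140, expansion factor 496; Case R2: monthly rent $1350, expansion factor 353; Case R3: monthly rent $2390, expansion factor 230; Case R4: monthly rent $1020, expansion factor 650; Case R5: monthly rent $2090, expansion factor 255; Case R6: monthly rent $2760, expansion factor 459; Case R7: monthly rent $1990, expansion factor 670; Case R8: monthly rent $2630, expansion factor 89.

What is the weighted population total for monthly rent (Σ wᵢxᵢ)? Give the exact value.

Weighted total = 2140×496 + 1350×353 + 2390×230 + 1020×650 + 2090×255 + 2760×459 + 1990×670 + 2630×89
  = 1061440 + 476550 + 549700 + 663000 + 532950 + 1266840 + 1333300 + 234070 = 6117850

6117850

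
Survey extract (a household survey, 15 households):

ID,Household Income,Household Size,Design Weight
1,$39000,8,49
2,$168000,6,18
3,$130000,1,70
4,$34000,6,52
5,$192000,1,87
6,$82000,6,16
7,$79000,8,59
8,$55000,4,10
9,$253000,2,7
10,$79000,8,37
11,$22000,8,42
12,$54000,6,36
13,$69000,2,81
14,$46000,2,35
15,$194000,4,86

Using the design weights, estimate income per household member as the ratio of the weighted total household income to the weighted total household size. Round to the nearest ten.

23370

Σ wᵢ·y = 70475000
Σ wᵢ·x = 3015
Ratio = 70475000 / 3015 = 23374.793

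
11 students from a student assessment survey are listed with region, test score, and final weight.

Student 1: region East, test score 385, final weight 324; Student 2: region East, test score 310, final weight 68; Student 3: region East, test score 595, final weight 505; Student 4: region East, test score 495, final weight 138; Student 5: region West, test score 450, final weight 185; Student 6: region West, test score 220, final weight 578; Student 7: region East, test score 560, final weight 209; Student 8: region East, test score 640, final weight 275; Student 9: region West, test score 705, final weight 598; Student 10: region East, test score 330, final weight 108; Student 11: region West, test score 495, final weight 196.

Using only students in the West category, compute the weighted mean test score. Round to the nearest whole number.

West rows: 5, 6, 9, 11
Weighted sum = 450×185 + 220×578 + 705×598 + 495×196
  = 83250 + 127160 + 421590 + 97020 = 729020
Sum of weights = 185 + 578 + 598 + 196 = 1557
Weighted mean = 729020 / 1557 = 468.22094

468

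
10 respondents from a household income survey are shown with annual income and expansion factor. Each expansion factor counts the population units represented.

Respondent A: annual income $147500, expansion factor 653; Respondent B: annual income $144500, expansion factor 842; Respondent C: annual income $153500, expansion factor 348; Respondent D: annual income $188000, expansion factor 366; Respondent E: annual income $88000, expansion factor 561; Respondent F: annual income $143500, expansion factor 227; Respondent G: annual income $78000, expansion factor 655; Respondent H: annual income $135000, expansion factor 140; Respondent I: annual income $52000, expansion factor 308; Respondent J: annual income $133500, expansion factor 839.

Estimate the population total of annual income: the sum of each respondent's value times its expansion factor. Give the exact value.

620167500

Weighted total = 147500×653 + 144500×842 + 153500×348 + 188000×366 + 88000×561 + 143500×227 + 78000×655 + 135000×140 + 52000×308 + 133500×839
  = 96317500 + 121669000 + 53418000 + 68808000 + 49368000 + 32574500 + 51090000 + 18900000 + 16016000 + 112006500 = 620167500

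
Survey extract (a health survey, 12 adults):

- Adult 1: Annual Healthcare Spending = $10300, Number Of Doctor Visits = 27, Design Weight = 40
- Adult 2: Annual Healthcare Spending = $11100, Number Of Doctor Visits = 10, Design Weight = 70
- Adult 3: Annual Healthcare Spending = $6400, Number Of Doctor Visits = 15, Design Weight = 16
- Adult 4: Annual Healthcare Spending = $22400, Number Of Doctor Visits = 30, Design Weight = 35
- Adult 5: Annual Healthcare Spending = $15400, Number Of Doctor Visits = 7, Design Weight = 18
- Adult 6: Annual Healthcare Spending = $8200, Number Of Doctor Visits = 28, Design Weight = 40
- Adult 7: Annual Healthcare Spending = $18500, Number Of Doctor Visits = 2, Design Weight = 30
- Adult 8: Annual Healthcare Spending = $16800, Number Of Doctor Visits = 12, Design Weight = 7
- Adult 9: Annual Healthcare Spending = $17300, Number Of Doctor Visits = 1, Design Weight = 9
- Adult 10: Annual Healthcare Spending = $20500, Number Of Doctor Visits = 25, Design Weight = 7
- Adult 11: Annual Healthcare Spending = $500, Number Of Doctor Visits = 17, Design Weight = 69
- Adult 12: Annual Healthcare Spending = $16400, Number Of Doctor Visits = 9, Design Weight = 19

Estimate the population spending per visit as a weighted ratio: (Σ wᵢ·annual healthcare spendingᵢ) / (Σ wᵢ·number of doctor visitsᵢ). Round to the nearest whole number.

668

Σ wᵢ·y = 10300×40 + 11100×70 + 6400×16 + 22400×35 + 15400×18 + 8200×40 + 18500×30 + 16800×7 + 17300×9 + 20500×7 + 500×69 + 16400×19
  = 412000 + 777000 + 102400 + 784000 + 277200 + 328000 + 555000 + 117600 + 155700 + 143500 + 34500 + 311600 = 3998500
Σ wᵢ·x = 27×40 + 10×70 + 15×16 + 30×35 + 7×18 + 28×40 + 2×30 + 12×7 + 1×9 + 25×7 + 17×69 + 9×19
  = 1080 + 700 + 240 + 1050 + 126 + 1120 + 60 + 84 + 9 + 175 + 1173 + 171 = 5988
Ratio = 3998500 / 5988 = 667.75217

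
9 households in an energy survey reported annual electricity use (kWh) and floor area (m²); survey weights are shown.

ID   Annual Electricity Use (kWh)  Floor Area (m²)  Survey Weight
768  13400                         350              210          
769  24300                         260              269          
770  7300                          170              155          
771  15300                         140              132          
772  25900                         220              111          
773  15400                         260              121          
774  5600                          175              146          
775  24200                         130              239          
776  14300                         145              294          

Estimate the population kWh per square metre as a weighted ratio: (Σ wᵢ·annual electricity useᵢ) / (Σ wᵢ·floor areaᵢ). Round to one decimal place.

81.7

Σ wᵢ·y = 13400×210 + 24300×269 + 7300×155 + 15300×132 + 25900×111 + 15400×121 + 5600×146 + 24200×239 + 14300×294
  = 28045700
Σ wᵢ·x = 350×210 + 260×269 + 170×155 + 140×132 + 220×111 + 260×121 + 175×146 + 130×239 + 145×294
  = 343400
Ratio = 28045700 / 343400 = 81.670646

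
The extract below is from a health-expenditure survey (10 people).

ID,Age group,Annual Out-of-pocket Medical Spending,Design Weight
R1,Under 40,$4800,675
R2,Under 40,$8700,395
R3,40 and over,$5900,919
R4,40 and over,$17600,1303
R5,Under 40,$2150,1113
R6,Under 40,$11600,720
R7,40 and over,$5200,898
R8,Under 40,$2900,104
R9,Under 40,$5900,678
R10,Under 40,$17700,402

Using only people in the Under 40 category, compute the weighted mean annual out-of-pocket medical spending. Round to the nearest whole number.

Under 40 rows: R1, R2, R5, R6, R8, R9, R10
Weighted sum = 4800×675 + 8700×395 + 2150×1113 + 11600×720 + 2900×104 + 5900×678 + 17700×402
  = 3240000 + 3436500 + 2392950 + 8352000 + 301600 + 4000200 + 7115400 = 28838650
Sum of weights = 675 + 395 + 1113 + 720 + 104 + 678 + 402 = 4087
Weighted mean = 28838650 / 4087 = 7056.1904

7056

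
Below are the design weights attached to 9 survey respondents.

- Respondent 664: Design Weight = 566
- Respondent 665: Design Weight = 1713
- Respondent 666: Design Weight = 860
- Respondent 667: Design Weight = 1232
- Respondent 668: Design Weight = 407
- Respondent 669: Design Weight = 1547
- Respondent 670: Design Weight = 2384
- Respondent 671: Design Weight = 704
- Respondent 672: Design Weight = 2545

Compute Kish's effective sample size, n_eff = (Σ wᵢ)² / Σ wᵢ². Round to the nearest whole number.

Σ wᵢ = 566 + 1713 + 860 + 1232 + 407 + 1547 + 2384 + 704 + 2545 = 11958
Σ wᵢ² = 320356 + 2934369 + 739600 + 1517824 + 165649 + 2393209 + 5683456 + 495616 + 6477025 = 20727104
n_eff = 11958² / 20727104 = 142993764 / 20727104 = 6.8988781

7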